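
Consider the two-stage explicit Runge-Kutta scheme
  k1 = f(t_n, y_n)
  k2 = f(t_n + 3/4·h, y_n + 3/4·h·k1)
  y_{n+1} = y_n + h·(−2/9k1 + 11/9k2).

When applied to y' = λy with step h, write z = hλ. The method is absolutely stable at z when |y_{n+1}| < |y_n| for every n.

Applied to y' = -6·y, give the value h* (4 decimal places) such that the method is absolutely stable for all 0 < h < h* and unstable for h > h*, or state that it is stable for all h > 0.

(-1.0909,0); λ=-6 ⇒ h* = (12/11)/6 = 0.1818.

Test eqn y'=λy, z=hλ:
  k1=λy_n ⇒ h·k1=z·y_n;  k2=λ(1+3/4z)y_n ⇒ h·k2=z(1+3/4z)y_n
  y_{n+1}/y_n = 1 − 2/9z + 11/9z(1+3/4z) = 1 + z + 11/12z²
  R(z) = 1 + z + 11/12z².

Find x<0 with |R(x)|<1.
x=-0.88: |R|=0.8299
R=1: x+11/12x²=0 ⇒ x=−12/11=-1.0909; min R=1−1/(4·11/12)=0.7273>−1
Confirm numerically:
  x=-0.774: |R|=0.77515 <1
  x=-0.636: |R|=0.73479 <1
  x=-0.606: |R|=0.73063 <1
  x=-0.506: |R|=0.72870 <1
  x=-1.667: |R|=1.88031 >1
  x=-1.564: |R|=1.67825 >1
  x=-1.297: |R|=1.24502 >1
So |R|<1 on (-1.0909, 0).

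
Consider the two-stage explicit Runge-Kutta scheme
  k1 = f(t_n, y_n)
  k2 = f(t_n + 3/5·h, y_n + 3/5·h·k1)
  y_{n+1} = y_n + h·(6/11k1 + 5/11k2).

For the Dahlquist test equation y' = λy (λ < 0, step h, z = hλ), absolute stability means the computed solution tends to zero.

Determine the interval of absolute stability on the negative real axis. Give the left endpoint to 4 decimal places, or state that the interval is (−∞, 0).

(-3.6667, 0).

Set f=λy, z=hλ:
  k1=λy_n ⇒ h·k1=z·y_n;  k2=λ(1+3/5z)y_n ⇒ h·k2=z(1+3/5z)y_n
  y_{n+1}/y_n = 1 + 6/11z + 5/11z(1+3/5z) = 1 + z + 3/11z²
  ⇒ R(z) = 1 + z + 3/11z².

Solve |R(x)|<1 on ℝ⁻.
x=-0.38: |R|=0.6594
R=1: x+3/11x²=0 ⇒ x=−11/3=-3.6667; min R=1−1/(4·3/11)=0.0833>−1
Confirm numerically:
  x=-3.482: |R|=0.82463 <1
  x=-3.103: |R|=0.52298 <1
  x=-1.914: |R|=0.08511 <1
  x=-3.999: |R|=1.36245 >1
  x=-3.881: |R|=1.22686 >1
So |R|<1 on (-3.6667, 0).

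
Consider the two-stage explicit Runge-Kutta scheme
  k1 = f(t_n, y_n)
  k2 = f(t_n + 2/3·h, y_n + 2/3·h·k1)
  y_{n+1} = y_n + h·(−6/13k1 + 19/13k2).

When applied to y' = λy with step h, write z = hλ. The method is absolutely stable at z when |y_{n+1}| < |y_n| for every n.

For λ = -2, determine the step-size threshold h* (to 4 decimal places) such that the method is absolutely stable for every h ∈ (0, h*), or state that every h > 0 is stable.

Set f=λy, z=hλ:
  k1=λy_n ⇒ h·k1=z·y_n;  k2=λ(1+2/3z)y_n ⇒ h·k2=z(1+2/3z)y_n
  y_{n+1}/y_n = 1 − 6/13z + 19/13z(1+2/3z) = 1 + z + 38/39z²
  R(z) = 1 + z + 38/39z².

Boundary: |R(x)|=1, x<0.
x=-1.32: |R|=1.3777
R=1: x+38/39x²=0 ⇒ x=−39/38=-1.0263; min R=1−1/(4·38/39)=0.7434>−1
Confirm numerically:
  x=-0.964: |R|=0.94147 <1
  x=-0.868: |R|=0.86611 <1
  x=-0.781: |R|=0.81332 <1
  x=-1.169: |R|=1.16252 >1
  x=-1.113: |R|=1.09401 >1
So |R|<1 on (-1.0263, 0).

(-1.0263,0); λ=-2 ⇒ h* = (39/38)/2 = 0.5132.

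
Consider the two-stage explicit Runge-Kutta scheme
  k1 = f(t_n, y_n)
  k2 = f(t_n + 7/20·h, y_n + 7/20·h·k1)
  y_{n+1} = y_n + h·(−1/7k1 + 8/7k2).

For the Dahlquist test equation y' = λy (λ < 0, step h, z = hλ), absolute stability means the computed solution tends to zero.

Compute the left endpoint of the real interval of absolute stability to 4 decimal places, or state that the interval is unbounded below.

Set f=λy, z=hλ:
  k1=λy_n ⇒ h·k1=z·y_n;  k2=λ(1+7/20z)y_n ⇒ h·k2=z(1+7/20z)y_n
  y_{n+1}/y_n = 1 − 1/7z + 8/7z(1+7/20z) = 1 + z + 2/5z²
  Hence R(z) = 1 + z + 2/5z².

Need |R(x)|<1, x<0.
x=-1.15: |R|=0.3790
R=1: x+2/5x²=0 ⇒ x=−5/2=-2.5000; min R=1−1/(4·2/5)=0.3750>−1
Confirm numerically:
  x=-1.894: |R|=0.54089 <1
  x=-1.542: |R|=0.40911 <1
  x=-1.176: |R|=0.37719 <1
  x=-2.970: |R|=1.55836 >1
  x=-2.961: |R|=1.54601 >1
  x=-2.888: |R|=1.44822 >1
Interval (-2.5000, 0).

z* = -2.5000.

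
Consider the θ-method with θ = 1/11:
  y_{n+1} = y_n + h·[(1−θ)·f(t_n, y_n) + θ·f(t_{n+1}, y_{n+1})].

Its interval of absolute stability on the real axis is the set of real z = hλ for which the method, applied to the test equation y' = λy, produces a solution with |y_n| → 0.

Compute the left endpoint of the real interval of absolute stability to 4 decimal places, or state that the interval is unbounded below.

z* = -2.4444.

Set f=λy, z=hλ:
  y_{n+1} = y_n + z·[10/11·y_n + 1/11·y_{n+1}] ⇒ (1 − 1/11z)y_{n+1} = (1 + 10/11z)y_n
  Hence R(z) = (1 + 10/11z)/(1 − 1/11z).

Boundary: |R(x)|=1, x<0.
x=-0.62: |R|=0.4131
R=−1: 1+10/11x = −1+1/11x ⇒ -9/11x=2 ⇒ x=2/(-9/11)=-2.4444
Confirm numerically:
  x=-2.165: |R|=0.80896 <1
  x=-2.087: |R|=0.75418 <1
  x=-1.146: |R|=0.03787 <1
  x=-2.674: |R|=1.15109 >1
  x=-2.638: |R|=1.12773 >1
Interval (-2.4444, 0).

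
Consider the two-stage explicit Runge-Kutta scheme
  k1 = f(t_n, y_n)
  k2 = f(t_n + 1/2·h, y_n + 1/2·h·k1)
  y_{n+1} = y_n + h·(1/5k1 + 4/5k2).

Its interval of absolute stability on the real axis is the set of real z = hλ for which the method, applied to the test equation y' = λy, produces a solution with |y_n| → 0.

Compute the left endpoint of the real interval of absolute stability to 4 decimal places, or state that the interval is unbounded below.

With y'=λy (z=hλ):
  k1=λy_n ⇒ h·k1=z·y_n;  k2=λ(1+1/2z)y_n ⇒ h·k2=z(1+1/2z)y_n
  y_{n+1}/y_n = 1 + 1/5z + 4/5z(1+1/2z) = 1 + z + 2/5z²
  Hence R(z) = 1 + z + 2/5z².

Solve |R(x)|<1 on ℝ⁻.
x=-0.41: |R|=0.6572
R=1: x+2/5x²=0 ⇒ x=−5/2=-2.5000; min R=1−1/(4·2/5)=0.3750>−1
Confirm numerically:
  x=-2.011: |R|=0.60665 <1
  x=-1.599: |R|=0.42372 <1
  x=-1.230: |R|=0.37516 <1
  x=-2.927: |R|=1.49993 >1
  x=-2.520: |R|=1.02016 >1
Interval (-2.5000, 0).

z* = -2.5000.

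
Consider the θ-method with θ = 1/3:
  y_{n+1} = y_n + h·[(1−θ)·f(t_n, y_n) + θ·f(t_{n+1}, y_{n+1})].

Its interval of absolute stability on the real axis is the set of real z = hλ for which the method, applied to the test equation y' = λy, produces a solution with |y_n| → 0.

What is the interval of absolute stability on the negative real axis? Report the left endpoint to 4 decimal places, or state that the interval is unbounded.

(-6.0000, 0).

With y'=λy (z=hλ):
  y_{n+1} = y_n + z·[2/3·y_n + 1/3·y_{n+1}] ⇒ (1 − 1/3z)y_{n+1} = (1 + 2/3z)y_n
  R(z) = (1 + 2/3z)/(1 − 1/3z).

Find x<0 with |R(x)|<1.
x=-1.6: |R|=0.0435
R=−1: 1+2/3x = −1+1/3x ⇒ -1/3x=2 ⇒ x=2/(-1/3)=-6.0000
Confirm numerically:
  x=-5.646: |R|=0.95906 <1
  x=-5.468: |R|=0.93718 <1
  x=-5.091: |R|=0.88765 <1
  x=-2.468: |R|=0.35406 <1
  x=-6.475: |R|=1.05013 >1
  x=-6.034: |R|=1.00376 >1
Stable set (-6.0000, 0).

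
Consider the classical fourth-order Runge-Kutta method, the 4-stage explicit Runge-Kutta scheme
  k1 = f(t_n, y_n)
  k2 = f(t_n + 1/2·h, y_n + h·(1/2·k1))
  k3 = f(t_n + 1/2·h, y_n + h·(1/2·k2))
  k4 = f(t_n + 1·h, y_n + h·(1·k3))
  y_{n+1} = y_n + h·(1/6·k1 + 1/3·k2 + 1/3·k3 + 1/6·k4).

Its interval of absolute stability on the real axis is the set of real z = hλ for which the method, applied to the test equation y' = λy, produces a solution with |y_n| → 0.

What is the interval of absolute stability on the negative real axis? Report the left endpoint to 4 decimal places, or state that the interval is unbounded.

(-2.7853, 0).

Test eqn y'=λy, z=hλ:
  order 4, 4-stage ⇒ R(z)=1+z+z^2/2+z^3/6+z^4/24
  (e.g. R(-1.13)=0.33590, |R|=0.33590)

Boundary: |R(x)|=1, x<0.
x=-1.13: |R|=0.3359
|R(-1.84)|=0.2921 |R(-1.32)|=0.2944 |R(-0.58)|=0.5604
Bisect:
  x_lo=-3.6538 |R|=3.3179  x_hi=-0.1158 |R|=0.8906
  mid=-1.88484 |R|=0.30133 →hi
  mid=-2.76935 |R|=0.97622 →hi
  mid=-3.21160 |R|=1.85740 →lo
  mid=-2.99047 |R|=1.35606 →lo
  mid=-2.87991 |R|=1.15228 →lo
  mid=-2.82463 |R|=1.06094 →lo
  mid=-2.79699 |R|=1.01777 →lo
  mid=-2.78317 |R|=0.99680 →hi
  mid=-2.79008 |R|=1.00723 →lo
  ...
  [-2.78533,-2.78511] ⇒ x*=-2.7853
Stable set (-2.7853, 0).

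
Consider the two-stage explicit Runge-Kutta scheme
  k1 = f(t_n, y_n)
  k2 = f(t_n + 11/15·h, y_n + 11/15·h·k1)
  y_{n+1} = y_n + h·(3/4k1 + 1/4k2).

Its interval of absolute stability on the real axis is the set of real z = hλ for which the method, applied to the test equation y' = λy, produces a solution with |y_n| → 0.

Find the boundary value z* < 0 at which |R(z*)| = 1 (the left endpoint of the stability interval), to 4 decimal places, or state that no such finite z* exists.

left endpoint -5.4545.

With y'=λy (z=hλ):
  k1=λy_n ⇒ h·k1=z·y_n;  k2=λ(1+11/15z)y_n ⇒ h·k2=z(1+11/15z)y_n
  y_{n+1}/y_n = 1 + 3/4z + 1/4z(1+11/15z) = 1 + z + 11/60z²
  R(z) = 1 + z + 11/60z².

Boundary: |R(x)|=1, x<0.
x=-1.14: |R|=0.0983
R=1: x+11/60x²=0 ⇒ x=−60/11=-5.4545; min R=1−1/(4·11/60)=-0.3636>−1
Confirm numerically:
  x=-5.106: |R|=0.67373 <1
  x=-4.773: |R|=0.40361 <1
  x=-4.654: |R|=0.31695 <1
  x=-2.905: |R|=0.35785 <1
  x=-5.921: |R|=1.50634 >1
  x=-5.728: |R|=1.28716 >1
So |R|<1 on (-5.4545, 0).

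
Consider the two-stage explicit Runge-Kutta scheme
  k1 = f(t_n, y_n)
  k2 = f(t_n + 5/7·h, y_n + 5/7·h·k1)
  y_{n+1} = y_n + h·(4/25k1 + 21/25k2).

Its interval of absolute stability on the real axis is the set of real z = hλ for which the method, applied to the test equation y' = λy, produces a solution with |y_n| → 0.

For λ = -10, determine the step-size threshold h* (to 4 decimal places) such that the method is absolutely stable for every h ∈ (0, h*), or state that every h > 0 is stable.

(-1.6667,0); λ=-10 ⇒ h* = (5/3)/10 = 0.1667.

Set f=λy, z=hλ:
  k1=λy_n ⇒ h·k1=z·y_n;  k2=λ(1+5/7z)y_n ⇒ h·k2=z(1+5/7z)y_n
  y_{n+1}/y_n = 1 + 4/25z + 21/25z(1+5/7z) = 1 + z + 3/5z²
  ⇒ R(z) = 1 + z + 3/5z².

Need |R(x)|<1, x<0.
x=-1.76: |R|=1.0986
R=1: x+3/5x²=0 ⇒ x=−5/3=-1.6667; min R=1−1/(4·3/5)=0.5833>−1
Confirm numerically:
  x=-1.615: |R|=0.94993 <1
  x=-1.176: |R|=0.65379 <1
  x=-0.997: |R|=0.59941 <1
  x=-2.264: |R|=1.81142 >1
  x=-1.866: |R|=1.22317 >1
  x=-1.833: |R|=1.18293 >1
So |R|<1 on (-1.6667, 0).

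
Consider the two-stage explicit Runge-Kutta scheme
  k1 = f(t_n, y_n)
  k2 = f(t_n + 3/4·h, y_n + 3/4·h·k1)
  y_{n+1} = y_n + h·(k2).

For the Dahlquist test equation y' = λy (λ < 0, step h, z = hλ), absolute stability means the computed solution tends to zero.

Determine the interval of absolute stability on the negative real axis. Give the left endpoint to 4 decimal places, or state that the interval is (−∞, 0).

z∈(-1.3333,0).

On y'=λy, z=hλ:
  k1=λy_n ⇒ h·k1=z·y_n;  k2=λ(1+3/4z)y_n ⇒ h·k2=z(1+3/4z)y_n
  y_{n+1}/y_n = 1 + z(1+3/4z) = 1 + z + 3/4z²
  R(z) = 1 + z + 3/4z².

Find x<0 with |R(x)|<1.
x=-0.76: |R|=0.6732
R=1: x+3/4x²=0 ⇒ x=−4/3=-1.3333; min R=1−1/(4·3/4)=0.6667>−1
Confirm numerically:
  x=-1.075: |R|=0.79172 <1
  x=-0.958: |R|=0.73032 <1
  x=-0.845: |R|=0.69052 <1
  x=-0.725: |R|=0.66922 <1
  x=-1.494: |R|=1.18003 >1
  x=-1.371: |R|=1.03873 >1
Interval (-1.3333, 0).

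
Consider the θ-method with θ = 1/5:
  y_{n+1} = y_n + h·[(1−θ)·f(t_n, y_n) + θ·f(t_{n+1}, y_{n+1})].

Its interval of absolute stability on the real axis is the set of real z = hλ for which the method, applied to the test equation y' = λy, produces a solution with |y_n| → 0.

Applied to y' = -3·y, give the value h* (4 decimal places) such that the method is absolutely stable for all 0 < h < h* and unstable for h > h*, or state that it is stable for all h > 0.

On y'=λy, z=hλ:
  y_{n+1} = y_n + z·[4/5·y_n + 1/5·y_{n+1}] ⇒ (1 − 1/5z)y_{n+1} = (1 + 4/5z)y_n
  Hence R(z) = (1 + 4/5z)/(1 − 1/5z).

Find x<0 with |R(x)|<1.
x=-0.69: |R|=0.3937
R=−1: 1+4/5x = −1+1/5x ⇒ -3/5x=2 ⇒ x=2/(-3/5)=-3.3333
Confirm numerically:
  x=-2.908: |R|=0.83864 <1
  x=-1.908: |R|=0.38101 <1
  x=-1.751: |R|=0.29684 <1
  x=-1.733: |R|=0.28694 <1
  x=-3.717: |R|=1.13204 >1
  x=-3.437: |R|=1.03686 >1
Interval (-3.3333, 0).

(-3.3333,0); λ=-3 ⇒ h* = (10/3)/3 = 1.1111.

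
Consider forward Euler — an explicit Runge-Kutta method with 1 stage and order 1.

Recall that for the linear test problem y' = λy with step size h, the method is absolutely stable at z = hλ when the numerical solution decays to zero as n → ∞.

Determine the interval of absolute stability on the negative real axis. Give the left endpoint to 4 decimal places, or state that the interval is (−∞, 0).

(-2.0000, 0).

With y'=λy (z=hλ):
  order 1, 1-stage ⇒ R(z)=1+z
  (e.g. R(-0.5)=0.50000, |R|=0.50000)

Solve |R(x)|<1 on ℝ⁻.
x=-0.5: |R|=0.5000
|R(-1.97)|=0.9700 |R(-1.53)|=0.5300 |R(-0.98)|=0.0200
Bisect:
  x_lo=-2.4480 |R|=1.4480  x_hi=-0.1981 |R|=0.8019
  mid=-1.32306 |R|=0.32306 →hi
  mid=-1.88554 |R|=0.88554 →hi
  mid=-2.16678 |R|=1.16678 →lo
  mid=-2.02616 |R|=1.02616 →lo
  mid=-1.95585 |R|=0.95585 →hi
  mid=-1.99101 |R|=0.99101 →hi
  mid=-2.00858 |R|=1.00858 →lo
  ...
  [-2.00007,-1.99993] ⇒ x*=-2.0000
Stable set (-2.0000, 0).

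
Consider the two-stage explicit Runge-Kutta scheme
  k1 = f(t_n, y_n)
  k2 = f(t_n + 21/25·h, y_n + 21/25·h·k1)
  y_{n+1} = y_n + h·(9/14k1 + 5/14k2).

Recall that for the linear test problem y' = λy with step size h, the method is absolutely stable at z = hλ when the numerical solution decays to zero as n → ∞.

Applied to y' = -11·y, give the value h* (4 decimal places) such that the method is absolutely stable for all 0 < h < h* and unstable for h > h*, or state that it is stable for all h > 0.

Set f=λy, z=hλ:
  k1=λy_n ⇒ h·k1=z·y_n;  k2=λ(1+21/25z)y_n ⇒ h·k2=z(1+21/25z)y_n
  y_{n+1}/y_n = 1 + 9/14z + 5/14z(1+21/25z) = 1 + z + 3/10z²
  ⇒ R(z) = 1 + z + 3/10z².

Need |R(x)|<1, x<0.
x=-0.37: |R|=0.6711
R=1: x+3/10x²=0 ⇒ x=−10/3=-3.3333; min R=1−1/(4·3/10)=0.1667>−1
Confirm numerically:
  x=-2.977: |R|=0.68176 <1
  x=-2.972: |R|=0.67784 <1
  x=-2.415: |R|=0.33467 <1
  x=-1.501: |R|=0.17490 <1
  x=-3.858: |R|=1.60725 >1
  x=-3.820: |R|=1.55772 >1
  x=-3.594: |R|=1.28105 >1
So |R|<1 on (-3.3333, 0).

(-3.3333,0); λ=-11 ⇒ h* = (10/3)/11 = 0.3030.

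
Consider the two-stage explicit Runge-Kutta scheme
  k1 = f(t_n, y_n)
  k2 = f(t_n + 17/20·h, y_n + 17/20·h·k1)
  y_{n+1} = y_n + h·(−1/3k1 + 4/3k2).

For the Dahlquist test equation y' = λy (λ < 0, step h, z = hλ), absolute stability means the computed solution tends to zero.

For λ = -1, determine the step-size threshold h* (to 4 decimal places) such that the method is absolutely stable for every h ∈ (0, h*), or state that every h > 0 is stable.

(-0.8824,0); λ=-1 ⇒ h* = (15/17)/1 = 0.8824.

Set f=λy, z=hλ:
  k1=λy_n ⇒ h·k1=z·y_n;  k2=λ(1+17/20z)y_n ⇒ h·k2=z(1+17/20z)y_n
  y_{n+1}/y_n = 1 − 1/3z + 4/3z(1+17/20z) = 1 + z + 17/15z²
  so R(z) = 1 + z + 17/15z².

Boundary: |R(x)|=1, x<0.
x=-1.59: |R|=2.2752
R=1: x+17/15x²=0 ⇒ x=−15/17=-0.8824; min R=1−1/(4·17/15)=0.7794>−1
Confirm numerically:
  x=-0.627: |R|=0.81855 <1
  x=-0.469: |R|=0.78029 <1
  x=-0.414: |R|=0.78025 <1
  x=-1.265: |R|=1.54859 >1
  x=-0.978: |R|=1.10602 >1
  x=-0.974: |R|=1.10117 >1
Stable set (-0.8824, 0).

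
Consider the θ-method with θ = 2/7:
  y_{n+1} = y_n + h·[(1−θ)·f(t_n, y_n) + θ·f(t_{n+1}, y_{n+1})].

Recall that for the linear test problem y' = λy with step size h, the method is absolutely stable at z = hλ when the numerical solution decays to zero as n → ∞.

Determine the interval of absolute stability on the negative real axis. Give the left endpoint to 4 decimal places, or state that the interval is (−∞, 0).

With y'=λy (z=hλ):
  y_{n+1} = y_n + z·[5/7·y_n + 2/7·y_{n+1}] ⇒ (1 − 2/7z)y_{n+1} = (1 + 5/7z)y_n
  so R(z) = (1 + 5/7z)/(1 − 2/7z).

Solve |R(x)|<1 on ℝ⁻.
x=-0.68: |R|=0.4306
R=−1: 1+5/7x = −1+2/7x ⇒ -3/7x=2 ⇒ x=2/(-3/7)=-4.6667
Confirm numerically:
  x=-4.196: |R|=0.90826 <1
  x=-3.621: |R|=0.77974 <1
  x=-2.941: |R|=0.59812 <1
  x=-2.571: |R|=0.48221 <1
  x=-5.073: |R|=1.07110 >1
  x=-5.000: |R|=1.05882 >1
  x=-4.858: |R|=1.03434 >1
Interval (-4.6667, 0).

(-4.6667, 0).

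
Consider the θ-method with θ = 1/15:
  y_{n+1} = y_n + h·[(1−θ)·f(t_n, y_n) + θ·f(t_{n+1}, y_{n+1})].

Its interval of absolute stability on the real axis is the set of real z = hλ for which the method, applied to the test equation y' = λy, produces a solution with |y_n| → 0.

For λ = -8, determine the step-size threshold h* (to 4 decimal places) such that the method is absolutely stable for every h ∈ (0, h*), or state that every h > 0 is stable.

Test eqn y'=λy, z=hλ:
  y_{n+1} = y_n + z·[14/15·y_n + 1/15·y_{n+1}] ⇒ (1 − 1/15z)y_{n+1} = (1 + 14/15z)y_n
  R(z) = (1 + 14/15z)/(1 − 1/15z).

Boundary: |R(x)|=1, x<0.
x=-0.65: |R|=0.3770
R=−1: 1+14/15x = −1+1/15x ⇒ -13/15x=2 ⇒ x=2/(-13/15)=-2.3077
Confirm numerically:
  x=-2.236: |R|=0.94593 <1
  x=-1.820: |R|=0.62307 <1
  x=-1.565: |R|=0.41714 <1
  x=-1.523: |R|=0.38262 <1
  x=-2.765: |R|=1.33465 >1
  x=-2.733: |R|=1.31179 >1
  x=-2.333: |R|=1.01898 >1
Interval (-2.3077, 0).

(-2.3077,0); λ=-8 ⇒ h* = (30/13)/8 = 0.2885.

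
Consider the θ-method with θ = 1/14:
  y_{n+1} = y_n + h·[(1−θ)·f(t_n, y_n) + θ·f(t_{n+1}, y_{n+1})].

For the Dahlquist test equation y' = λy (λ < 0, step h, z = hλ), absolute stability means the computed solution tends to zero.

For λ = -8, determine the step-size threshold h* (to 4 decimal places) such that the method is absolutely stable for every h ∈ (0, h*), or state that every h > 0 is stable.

Test eqn y'=λy, z=hλ:
  y_{n+1} = y_n + z·[13/14·y_n + 1/14·y_{n+1}] ⇒ (1 − 1/14z)y_{n+1} = (1 + 13/14z)y_n
  Hence R(z) = (1 + 13/14z)/(1 − 1/14z).

Boundary: |R(x)|=1, x<0.
x=-1.04: |R|=0.0319
R=−1: 1+13/14x = −1+1/14x ⇒ -6/7x=2 ⇒ x=2/(-6/7)=-2.3333
Confirm numerically:
  x=-1.910: |R|=0.68070 <1
  x=-1.553: |R|=0.39793 <1
  x=-1.516: |R|=0.36788 <1
  x=-2.932: |R|=1.42429 >1
  x=-2.545: |R|=1.15352 >1
Interval (-2.3333, 0).

(-2.3333,0); λ=-8 ⇒ h* = (7/3)/8 = 0.2917.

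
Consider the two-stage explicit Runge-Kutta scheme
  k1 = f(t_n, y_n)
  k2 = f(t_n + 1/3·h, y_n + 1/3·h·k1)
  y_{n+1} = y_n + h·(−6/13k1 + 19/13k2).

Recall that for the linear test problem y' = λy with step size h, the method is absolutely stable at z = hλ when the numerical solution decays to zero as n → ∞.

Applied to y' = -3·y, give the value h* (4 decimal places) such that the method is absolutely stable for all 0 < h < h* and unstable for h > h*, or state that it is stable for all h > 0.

(-2.0526,0); λ=-3 ⇒ h* = (39/19)/3 = 0.6842.

On y'=λy, z=hλ:
  k1=λy_n ⇒ h·k1=z·y_n;  k2=λ(1+1/3z)y_n ⇒ h·k2=z(1+1/3z)y_n
  y_{n+1}/y_n = 1 − 6/13z + 19/13z(1+1/3z) = 1 + z + 19/39z²
  so R(z) = 1 + z + 19/39z².

Solve |R(x)|<1 on ℝ⁻.
x=-0.65: |R|=0.5558
R=1: x+19/39x²=0 ⇒ x=−39/19=-2.0526; min R=1−1/(4·19/39)=0.4868>−1
Confirm numerically:
  x=-1.814: |R|=0.78911 <1
  x=-1.676: |R|=0.69248 <1
  x=-1.593: |R|=0.64329 <1
  x=-1.198: |R|=0.50120 <1
  x=-2.561: |R|=1.63427 >1
  x=-2.392: |R|=1.39548 >1
  x=-2.126: |R|=1.07599 >1
Interval (-2.0526, 0).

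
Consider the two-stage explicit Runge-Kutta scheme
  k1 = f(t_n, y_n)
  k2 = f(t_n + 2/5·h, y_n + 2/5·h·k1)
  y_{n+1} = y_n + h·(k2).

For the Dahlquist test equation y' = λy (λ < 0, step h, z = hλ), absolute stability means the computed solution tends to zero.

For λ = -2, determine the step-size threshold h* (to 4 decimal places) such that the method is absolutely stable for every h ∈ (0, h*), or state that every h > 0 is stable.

(-2.5000,0); λ=-2 ⇒ h* = (5/2)/2 = 1.2500.

Test eqn y'=λy, z=hλ:
  k1=λy_n ⇒ h·k1=z·y_n;  k2=λ(1+2/5z)y_n ⇒ h·k2=z(1+2/5z)y_n
  y_{n+1}/y_n = 1 + z(1+2/5z) = 1 + z + 2/5z²
  R(z) = 1 + z + 2/5z².

Boundary: |R(x)|=1, x<0.
x=-0.71: |R|=0.4916
R=1: x+2/5x²=0 ⇒ x=−5/2=-2.5000; min R=1−1/(4·2/5)=0.3750>−1
Confirm numerically:
  x=-2.032: |R|=0.61961 <1
  x=-1.736: |R|=0.46948 <1
  x=-1.557: |R|=0.41270 <1
  x=-1.534: |R|=0.40726 <1
  x=-3.032: |R|=1.64521 >1
  x=-2.754: |R|=1.27981 >1
So |R|<1 on (-2.5000, 0).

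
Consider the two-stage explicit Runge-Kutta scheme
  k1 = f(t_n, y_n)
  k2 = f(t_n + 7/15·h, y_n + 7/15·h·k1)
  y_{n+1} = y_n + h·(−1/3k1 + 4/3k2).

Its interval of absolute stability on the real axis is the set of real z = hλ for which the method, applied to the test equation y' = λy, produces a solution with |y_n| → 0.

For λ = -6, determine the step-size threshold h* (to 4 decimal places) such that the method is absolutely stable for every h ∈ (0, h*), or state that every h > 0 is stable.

Test eqn y'=λy, z=hλ:
  k1=λy_n ⇒ h·k1=z·y_n;  k2=λ(1+7/15z)y_n ⇒ h·k2=z(1+7/15z)y_n
  y_{n+1}/y_n = 1 − 1/3z + 4/3z(1+7/15z) = 1 + z + 28/45z²
  R(z) = 1 + z + 28/45z².

Find x<0 with |R(x)|<1.
x=-0.52: |R|=0.6482
R=1: x+28/45x²=0 ⇒ x=−45/28=-1.6071; min R=1−1/(4·28/45)=0.5982>−1
Confirm numerically:
  x=-1.111: |R|=0.65702 <1
  x=-0.731: |R|=0.60149 <1
  x=-0.668: |R|=0.60965 <1
  x=-0.658: |R|=0.61140 <1
  x=-2.165: |R|=1.75150 >1
  x=-1.915: |R|=1.36683 >1
Interval (-1.6071, 0).

(-1.6071,0); λ=-6 ⇒ h* = (45/28)/6 = 0.2679.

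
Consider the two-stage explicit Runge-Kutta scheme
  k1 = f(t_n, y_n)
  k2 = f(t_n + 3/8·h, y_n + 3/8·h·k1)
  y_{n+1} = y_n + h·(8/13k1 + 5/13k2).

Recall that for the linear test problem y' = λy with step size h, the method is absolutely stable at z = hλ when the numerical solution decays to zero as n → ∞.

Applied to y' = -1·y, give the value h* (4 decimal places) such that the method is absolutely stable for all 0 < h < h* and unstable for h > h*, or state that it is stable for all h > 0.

(-6.9333,0); λ=-1 ⇒ h* = (104/15)/1 = 6.9333.

With y'=λy (z=hλ):
  k1=λy_n ⇒ h·k1=z·y_n;  k2=λ(1+3/8z)y_n ⇒ h·k2=z(1+3/8z)y_n
  y_{n+1}/y_n = 1 + 8/13z + 5/13z(1+3/8z) = 1 + z + 15/104z²
  R(z) = 1 + z + 15/104z².

Find x<0 with |R(x)|<1.
x=-1.66: |R|=0.2626
R=1: x+15/104x²=0 ⇒ x=−104/15=-6.9333; min R=1−1/(4·15/104)=-0.7333>−1
Confirm numerically:
  x=-6.530: |R|=0.62013 <1
  x=-6.515: |R|=0.60691 <1
  x=-3.401: |R|=0.73271 <1
  x=-7.213: |R|=1.29095 >1
  x=-7.142: |R|=1.21495 >1
  x=-6.986: |R|=1.05307 >1
So |R|<1 on (-6.9333, 0).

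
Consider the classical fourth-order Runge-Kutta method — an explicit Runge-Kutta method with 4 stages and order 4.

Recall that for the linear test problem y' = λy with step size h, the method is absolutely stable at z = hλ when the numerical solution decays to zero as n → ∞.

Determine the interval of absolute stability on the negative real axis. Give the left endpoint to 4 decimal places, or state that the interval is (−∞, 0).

On y'=λy, z=hλ:
  order 4, 4-stage ⇒ R(z)=1+z+z^2/2+z^3/6+z^4/24
  (e.g. R(-0.52)=0.59481, |R|=0.59481)

Find x<0 with |R(x)|<1.
x=-0.52: |R|=0.5948
|R(-1.54)|=0.2714 |R(-1.48)|=0.2748 |R(-0.94)|=0.3959
Bisect:
  x_lo=-3.0902 |R|=1.5658  x_hi=-0.1335 |R|=0.8751
  mid=-1.61182 |R|=0.27048 →hi
  mid=-2.35100 |R|=0.51978 →hi
  mid=-2.72059 |R|=0.90676 →hi
  mid=-2.90539 |R|=1.19669 →lo
  mid=-2.81299 |R|=1.04257 →lo
  mid=-2.76679 |R|=0.97246 →hi
  mid=-2.78989 |R|=1.00696 →lo
  mid=-2.77834 |R|=0.98957 →hi
  mid=-2.78412 |R|=0.99823 →hi
  ...
  [-2.78538,-2.78520] ⇒ x*=-2.7853
So |R|<1 on (-2.7853, 0).

(-2.7853, 0).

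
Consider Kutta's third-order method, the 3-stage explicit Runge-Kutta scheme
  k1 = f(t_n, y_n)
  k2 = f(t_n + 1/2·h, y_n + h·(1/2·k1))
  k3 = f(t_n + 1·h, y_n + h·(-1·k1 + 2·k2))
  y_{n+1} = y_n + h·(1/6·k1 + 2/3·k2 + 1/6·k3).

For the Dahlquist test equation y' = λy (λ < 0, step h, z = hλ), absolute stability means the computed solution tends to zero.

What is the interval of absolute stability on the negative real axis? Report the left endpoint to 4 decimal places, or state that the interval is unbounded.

z∈(-2.5127,0).

Test eqn y'=λy, z=hλ:
  order 3, 3-stage ⇒ R(z)=1+z+z^2/2+z^3/6
  (e.g. R(-1.66)=-0.04458, |R|=0.04458)

Need |R(x)|<1, x<0.
x=-1.66: |R|=0.0446
|R(-2.49)|=0.9630 |R(-2.11)|=0.4496 |R(-0.53)|=0.5856
Bisect:
  x_lo=-3.2926 |R|=2.8213  x_hi=-0.0705 |R|=0.9319
  mid=-1.68154 |R|=0.06020 →hi
  mid=-2.48708 |R|=0.95829 →hi
  mid=-2.88984 |R|=1.73652 →lo
  mid=-2.68846 |R|=1.31317 →lo
  mid=-2.58777 |R|=1.12768 →lo
  mid=-2.53742 |R|=1.04104 →lo
  mid=-2.51225 |R|=0.99918 →hi
  mid=-2.52484 |R|=1.01999 →lo
  mid=-2.51854 |R|=1.00956 →lo
  mid=-2.51540 |R|=1.00436 →lo
  ...
  [-2.51284,-2.51264] ⇒ x*=-2.5127
So |R|<1 on (-2.5127, 0).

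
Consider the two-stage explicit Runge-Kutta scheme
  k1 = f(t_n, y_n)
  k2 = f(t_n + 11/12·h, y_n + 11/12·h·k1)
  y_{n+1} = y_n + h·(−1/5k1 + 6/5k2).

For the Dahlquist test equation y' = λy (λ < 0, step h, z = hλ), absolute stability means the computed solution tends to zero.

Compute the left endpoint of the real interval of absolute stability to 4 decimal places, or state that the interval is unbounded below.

z* = -0.9091.

Set f=λy, z=hλ:
  k1=λy_n ⇒ h·k1=z·y_n;  k2=λ(1+11/12z)y_n ⇒ h·k2=z(1+11/12z)y_n
  y_{n+1}/y_n = 1 − 1/5z + 6/5z(1+11/12z) = 1 + z + 11/10z²
  R(z) = 1 + z + 11/10z².

Boundary: |R(x)|=1, x<0.
x=-1.78: |R|=2.7052
R=1: x+11/10x²=0 ⇒ x=−10/11=-0.9091; min R=1−1/(4·11/10)=0.7727>−1
Confirm numerically:
  x=-0.695: |R|=0.83633 <1
  x=-0.566: |R|=0.78639 <1
  x=-0.402: |R|=0.77576 <1
  x=-1.021: |R|=1.12569 >1
  x=-0.979: |R|=1.07529 >1
Stable set (-0.9091, 0).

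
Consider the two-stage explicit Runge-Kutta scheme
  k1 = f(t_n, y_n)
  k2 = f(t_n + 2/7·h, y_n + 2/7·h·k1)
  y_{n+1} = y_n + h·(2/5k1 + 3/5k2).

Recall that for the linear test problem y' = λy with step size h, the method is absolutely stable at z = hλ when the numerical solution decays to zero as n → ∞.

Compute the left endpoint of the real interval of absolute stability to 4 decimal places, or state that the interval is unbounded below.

left endpoint -5.8333.

Test eqn y'=λy, z=hλ:
  k1=λy_n ⇒ h·k1=z·y_n;  k2=λ(1+2/7z)y_n ⇒ h·k2=z(1+2/7z)y_n
  y_{n+1}/y_n = 1 + 2/5z + 3/5z(1+2/7z) = 1 + z + 6/35z²
  so R(z) = 1 + z + 6/35z².

Boundary: |R(x)|=1, x<0.
x=-1.46: |R|=0.0946
R=1: x+6/35x²=0 ⇒ x=−35/6=-5.8333; min R=1−1/(4·6/35)=-0.4583>−1
Confirm numerically:
  x=-5.326: |R|=0.53679 <1
  x=-3.571: |R|=0.38494 <1
  x=-2.950: |R|=0.45814 <1
  x=-6.139: |R|=1.32168 >1
  x=-5.976: |R|=1.14616 >1
Stable set (-5.8333, 0).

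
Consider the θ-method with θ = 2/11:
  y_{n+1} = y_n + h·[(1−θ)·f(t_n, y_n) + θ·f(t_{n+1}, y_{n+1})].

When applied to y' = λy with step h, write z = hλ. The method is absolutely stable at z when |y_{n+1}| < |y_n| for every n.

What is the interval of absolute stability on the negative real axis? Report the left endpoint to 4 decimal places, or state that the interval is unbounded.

With y'=λy (z=hλ):
  y_{n+1} = y_n + z·[9/11·y_n + 2/11·y_{n+1}] ⇒ (1 − 2/11z)y_{n+1} = (1 + 9/11z)y_n
  ⇒ R(z) = (1 + 9/11z)/(1 − 2/11z).

Boundary: |R(x)|=1, x<0.
x=-1.03: |R|=0.1325
R=−1: 1+9/11x = −1+2/11x ⇒ -7/11x=2 ⇒ x=2/(-7/11)=-3.1429
Confirm numerically:
  x=-3.060: |R|=0.96612 <1
  x=-2.859: |R|=0.88115 <1
  x=-1.927: |R|=0.42702 <1
  x=-1.772: |R|=0.34021 <1
  x=-3.341: |R|=1.07844 >1
  x=-3.219: |R|=1.03057 >1
Stable set (-3.1429, 0).

z∈(-3.1429,0).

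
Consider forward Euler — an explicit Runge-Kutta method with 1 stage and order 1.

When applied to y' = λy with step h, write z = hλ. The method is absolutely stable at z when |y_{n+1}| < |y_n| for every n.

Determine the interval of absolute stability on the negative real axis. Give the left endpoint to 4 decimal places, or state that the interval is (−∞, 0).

On y'=λy, z=hλ:
  order 1, 1-stage ⇒ R(z)=1+z
  (e.g. R(-0.65)=0.35000, |R|=0.35000)

Solve |R(x)|<1 on ℝ⁻.
x=-0.65: |R|=0.3500
|R(-2.29)|=1.2900 |R(-2.11)|=1.1100 |R(-0.66)|=0.3400
Bisect:
  x_lo=-2.6086 |R|=1.6086  x_hi=-0.1398 |R|=0.8602
  mid=-1.37420 |R|=0.37420 →hi
  mid=-1.99141 |R|=0.99141 →hi
  mid=-2.30002 |R|=1.30002 →lo
  mid=-2.14572 |R|=1.14572 →lo
  mid=-2.06856 |R|=1.06856 →lo
  mid=-2.02999 |R|=1.02999 →lo
  mid=-2.01070 |R|=1.01070 →lo
  ...
  [-2.00000,-1.99985] ⇒ x*=-2.0000
Interval (-2.0000, 0).

(-2.0000, 0).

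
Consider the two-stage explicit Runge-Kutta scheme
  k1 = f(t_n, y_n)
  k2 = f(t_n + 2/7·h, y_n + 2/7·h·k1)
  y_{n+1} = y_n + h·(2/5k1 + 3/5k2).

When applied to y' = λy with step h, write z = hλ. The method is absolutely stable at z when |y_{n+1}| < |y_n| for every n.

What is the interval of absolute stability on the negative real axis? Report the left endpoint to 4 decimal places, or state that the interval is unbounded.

z∈(-5.8333,0).

With y'=λy (z=hλ):
  k1=λy_n ⇒ h·k1=z·y_n;  k2=λ(1+2/7z)y_n ⇒ h·k2=z(1+2/7z)y_n
  y_{n+1}/y_n = 1 + 2/5z + 3/5z(1+2/7z) = 1 + z + 6/35z²
  so R(z) = 1 + z + 6/35z².

Boundary: |R(x)|=1, x<0.
x=-0.33: |R|=0.6887
R=1: x+6/35x²=0 ⇒ x=−35/6=-5.8333; min R=1−1/(4·6/35)=-0.4583>−1
Confirm numerically:
  x=-3.917: |R|=0.28679 <1
  x=-3.867: |R|=0.30351 <1
  x=-3.392: |R|=0.41960 <1
  x=-6.179: |R|=1.36615 >1
  x=-5.981: |R|=1.15140 >1
  x=-5.972: |R|=1.14196 >1
Interval (-5.8333, 0).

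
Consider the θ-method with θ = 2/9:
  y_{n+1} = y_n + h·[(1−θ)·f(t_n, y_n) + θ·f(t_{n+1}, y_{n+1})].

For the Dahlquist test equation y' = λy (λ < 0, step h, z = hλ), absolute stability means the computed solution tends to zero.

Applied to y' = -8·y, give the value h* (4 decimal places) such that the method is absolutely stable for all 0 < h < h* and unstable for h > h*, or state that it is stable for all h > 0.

On y'=λy, z=hλ:
  y_{n+1} = y_n + z·[7/9·y_n + 2/9·y_{n+1}] ⇒ (1 − 2/9z)y_{n+1} = (1 + 7/9z)y_n
  R(z) = (1 + 7/9z)/(1 − 2/9z).

Find x<0 with |R(x)|<1.
x=-0.97: |R|=0.2020
R=−1: 1+7/9x = −1+2/9x ⇒ -5/9x=2 ⇒ x=2/(-5/9)=-3.6000
Confirm numerically:
  x=-3.396: |R|=0.93541 <1
  x=-3.306: |R|=0.90584 <1
  x=-3.137: |R|=0.84844 <1
  x=-4.185: |R|=1.16839 >1
  x=-4.117: |R|=1.14999 >1
Interval (-3.6000, 0).

(-3.6000,0); λ=-8 ⇒ h* = (18/5)/8 = 0.4500.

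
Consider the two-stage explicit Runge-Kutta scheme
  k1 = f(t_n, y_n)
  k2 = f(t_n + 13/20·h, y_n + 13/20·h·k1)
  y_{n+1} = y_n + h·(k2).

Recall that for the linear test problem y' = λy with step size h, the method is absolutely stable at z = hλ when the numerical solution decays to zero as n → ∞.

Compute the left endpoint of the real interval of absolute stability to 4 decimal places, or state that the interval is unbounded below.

left endpoint -1.5385.

Test eqn y'=λy, z=hλ:
  k1=λy_n ⇒ h·k1=z·y_n;  k2=λ(1+13/20z)y_n ⇒ h·k2=z(1+13/20z)y_n
  y_{n+1}/y_n = 1 + z(1+13/20z) = 1 + z + 13/20z²
  Hence R(z) = 1 + z + 13/20z².

Need |R(x)|<1, x<0.
x=-0.46: |R|=0.6775
R=1: x+13/20x²=0 ⇒ x=−20/13=-1.5385; min R=1−1/(4·13/20)=0.6154>−1
Confirm numerically:
  x=-1.354: |R|=0.83766 <1
  x=-1.325: |R|=0.81616 <1
  x=-1.025: |R|=0.65791 <1
  x=-0.624: |R|=0.62909 <1
  x=-1.845: |R|=1.36762 >1
  x=-1.635: |R|=1.10260 >1
Interval (-1.5385, 0).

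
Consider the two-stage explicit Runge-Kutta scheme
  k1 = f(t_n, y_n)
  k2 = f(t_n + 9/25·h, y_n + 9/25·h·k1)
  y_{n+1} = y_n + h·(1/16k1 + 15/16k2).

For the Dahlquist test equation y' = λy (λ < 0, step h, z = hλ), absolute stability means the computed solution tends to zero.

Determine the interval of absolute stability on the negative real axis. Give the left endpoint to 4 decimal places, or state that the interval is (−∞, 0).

(-2.9630, 0).

Set f=λy, z=hλ:
  k1=λy_n ⇒ h·k1=z·y_n;  k2=λ(1+9/25z)y_n ⇒ h·k2=z(1+9/25z)y_n
  y_{n+1}/y_n = 1 + 1/16z + 15/16z(1+9/25z) = 1 + z + 27/80z²
  so R(z) = 1 + z + 27/80z².

Find x<0 with |R(x)|<1.
x=-0.97: |R|=0.3476
R=1: x+27/80x²=0 ⇒ x=−80/27=-2.9630; min R=1−1/(4·27/80)=0.2593>−1
Confirm numerically:
  x=-2.737: |R|=0.79127 <1
  x=-1.940: |R|=0.33022 <1
  x=-1.706: |R|=0.27627 <1
  x=-3.428: |R|=1.53802 >1
  x=-2.991: |R|=1.02830 >1
Stable set (-2.9630, 0).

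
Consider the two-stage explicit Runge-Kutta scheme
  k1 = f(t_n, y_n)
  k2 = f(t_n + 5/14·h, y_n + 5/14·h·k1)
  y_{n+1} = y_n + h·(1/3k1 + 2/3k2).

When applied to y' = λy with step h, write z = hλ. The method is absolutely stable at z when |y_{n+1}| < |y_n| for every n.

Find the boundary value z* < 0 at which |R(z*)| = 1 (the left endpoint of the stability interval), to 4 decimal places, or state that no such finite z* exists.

Set f=λy, z=hλ:
  k1=λy_n ⇒ h·k1=z·y_n;  k2=λ(1+5/14z)y_n ⇒ h·k2=z(1+5/14z)y_n
  y_{n+1}/y_n = 1 + 1/3z + 2/3z(1+5/14z) = 1 + z + 5/21z²
  R(z) = 1 + z + 5/21z².

Solve |R(x)|<1 on ℝ⁻.
x=-0.46: |R|=0.5904
R=1: x+5/21x²=0 ⇒ x=−21/5=-4.2000; min R=1−1/(4·5/21)=-0.0500>−1
Confirm numerically:
  x=-3.587: |R|=0.47647 <1
  x=-3.262: |R|=0.27149 <1
  x=-2.807: |R|=0.06901 <1
  x=-2.499: |R|=0.01210 <1
  x=-4.548: |R|=1.37683 >1
  x=-4.402: |R|=1.21172 >1
  x=-4.265: |R|=1.06601 >1
So |R|<1 on (-4.2000, 0).

z* = -4.2000.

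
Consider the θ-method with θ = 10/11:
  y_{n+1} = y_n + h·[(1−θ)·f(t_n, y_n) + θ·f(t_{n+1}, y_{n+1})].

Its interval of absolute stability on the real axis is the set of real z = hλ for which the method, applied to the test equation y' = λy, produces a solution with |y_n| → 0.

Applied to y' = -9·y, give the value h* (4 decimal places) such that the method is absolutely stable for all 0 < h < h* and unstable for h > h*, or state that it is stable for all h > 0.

On y'=λy, z=hλ:
  y_{n+1} = y_n + z·[1/11·y_n + 10/11·y_{n+1}] ⇒ (1 − 10/11z)y_{n+1} = (1 + 1/11z)y_n
  so R(z) = (1 + 1/11z)/(1 − 10/11z).

Find x<0 with |R(x)|<1.
x=-0.79: |R|=0.5402
x=-2: |R|=0.2903
x=-10: |R|=0.0090
x=-100: |R|=0.0880
θ=10/11≥1/2 ⇒ |1+1/11x|<|1−10/11x| ∀x<0 ⇒ stable on all of ℝ⁻.

(−∞, 0) — no finite endpoint. Any h>0 works for λ=-9.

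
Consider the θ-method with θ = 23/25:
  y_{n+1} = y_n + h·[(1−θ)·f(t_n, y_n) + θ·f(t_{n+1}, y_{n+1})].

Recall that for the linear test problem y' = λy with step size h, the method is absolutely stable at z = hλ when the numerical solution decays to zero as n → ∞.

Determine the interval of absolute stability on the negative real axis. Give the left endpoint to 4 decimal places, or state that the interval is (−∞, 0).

Test eqn y'=λy, z=hλ:
  y_{n+1} = y_n + z·[2/25·y_n + 23/25·y_{n+1}] ⇒ (1 − 23/25z)y_{n+1} = (1 + 2/25z)y_n
  so R(z) = (1 + 2/25z)/(1 − 23/25z).

Find x<0 with |R(x)|<1.
x=-1.69: |R|=0.3385
x=-2: |R|=0.2958
x=-10: |R|=0.0196
x=-100: |R|=0.0753
θ=23/25≥1/2 ⇒ |1+2/25x|<|1−23/25x| ∀x<0 ⇒ interval (−∞,0).

unbounded; (−∞, 0).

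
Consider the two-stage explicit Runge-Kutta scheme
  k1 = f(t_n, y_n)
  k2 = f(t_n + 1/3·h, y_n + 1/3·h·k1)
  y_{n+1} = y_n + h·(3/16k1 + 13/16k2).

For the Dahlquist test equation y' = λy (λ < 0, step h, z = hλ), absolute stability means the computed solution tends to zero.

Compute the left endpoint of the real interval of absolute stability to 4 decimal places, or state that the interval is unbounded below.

On y'=λy, z=hλ:
  k1=λy_n ⇒ h·k1=z·y_n;  k2=λ(1+1/3z)y_n ⇒ h·k2=z(1+1/3z)y_n
  y_{n+1}/y_n = 1 + 3/16z + 13/16z(1+1/3z) = 1 + z + 13/48z²
  R(z) = 1 + z + 13/48z².

Boundary: |R(x)|=1, x<0.
x=-0.42: |R|=0.6278
R=1: x+13/48x²=0 ⇒ x=−48/13=-3.6923; min R=1−1/(4·13/48)=0.0769>−1
Confirm numerically:
  x=-3.379: |R|=0.71328 <1
  x=-2.154: |R|=0.10259 <1
  x=-1.700: |R|=0.08271 <1
  x=-3.894: |R|=1.21271 >1
  x=-3.859: |R|=1.17422 >1
Interval (-3.6923, 0).

z* = -3.6923.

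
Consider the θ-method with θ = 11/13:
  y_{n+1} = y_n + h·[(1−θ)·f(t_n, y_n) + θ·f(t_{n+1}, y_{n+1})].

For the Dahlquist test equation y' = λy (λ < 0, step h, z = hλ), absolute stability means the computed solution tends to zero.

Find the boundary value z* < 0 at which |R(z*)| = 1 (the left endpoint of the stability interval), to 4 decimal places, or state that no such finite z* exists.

interval (−∞, 0).

Test eqn y'=λy, z=hλ:
  y_{n+1} = y_n + z·[2/13·y_n + 11/13·y_{n+1}] ⇒ (1 − 11/13z)y_{n+1} = (1 + 2/13z)y_n
  R(z) = (1 + 2/13z)/(1 − 11/13z).

Need |R(x)|<1, x<0.
x=-1.54: |R|=0.3313
x=-2: |R|=0.2571
x=-10: |R|=0.0569
x=-100: |R|=0.1680
θ=11/13≥1/2 ⇒ |1+2/13x|<|1−11/13x| ∀x<0 ⇒ interval (−∞,0).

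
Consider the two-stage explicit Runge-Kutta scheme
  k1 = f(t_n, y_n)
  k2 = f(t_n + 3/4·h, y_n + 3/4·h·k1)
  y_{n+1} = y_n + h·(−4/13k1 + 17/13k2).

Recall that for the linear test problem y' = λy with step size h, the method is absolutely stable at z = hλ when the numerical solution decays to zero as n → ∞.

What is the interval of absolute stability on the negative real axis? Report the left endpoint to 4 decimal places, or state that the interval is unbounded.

(-1.0196, 0).

Test eqn y'=λy, z=hλ:
  k1=λy_n ⇒ h·k1=z·y_n;  k2=λ(1+3/4z)y_n ⇒ h·k2=z(1+3/4z)y_n
  y_{n+1}/y_n = 1 − 4/13z + 17/13z(1+3/4z) = 1 + z + 51/52z²
  ⇒ R(z) = 1 + z + 51/52z².

Need |R(x)|<1, x<0.
x=-1.72: |R|=2.1815
R=1: x+51/52x²=0 ⇒ x=−52/51=-1.0196; min R=1−1/(4·51/52)=0.7451>−1
Confirm numerically:
  x=-0.833: |R|=0.84754 <1
  x=-0.757: |R|=0.80503 <1
  x=-0.741: |R|=0.79752 <1
  x=-0.665: |R|=0.76872 <1
  x=-1.299: |R|=1.35595 >1
  x=-1.233: |R|=1.25805 >1
  x=-1.188: |R|=1.19620 >1
Stable set (-1.0196, 0).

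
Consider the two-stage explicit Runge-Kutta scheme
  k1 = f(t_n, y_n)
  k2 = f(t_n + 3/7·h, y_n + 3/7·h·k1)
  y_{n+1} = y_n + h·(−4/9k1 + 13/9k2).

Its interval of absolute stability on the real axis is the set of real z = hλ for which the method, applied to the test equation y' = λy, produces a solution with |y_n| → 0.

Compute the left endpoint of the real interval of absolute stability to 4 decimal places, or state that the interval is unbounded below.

z* = -1.6154.

With y'=λy (z=hλ):
  k1=λy_n ⇒ h·k1=z·y_n;  k2=λ(1+3/7z)y_n ⇒ h·k2=z(1+3/7z)y_n
  y_{n+1}/y_n = 1 − 4/9z + 13/9z(1+3/7z) = 1 + z + 13/21z²
  Hence R(z) = 1 + z + 13/21z².

Find x<0 with |R(x)|<1.
x=-1.18: |R|=0.6820
R=1: x+13/21x²=0 ⇒ x=−21/13=-1.6154; min R=1−1/(4·13/21)=0.5962>−1
Confirm numerically:
  x=-1.471: |R|=0.86852 <1
  x=-1.265: |R|=0.72562 <1
  x=-0.753: |R|=0.59801 <1
  x=-2.105: |R|=1.63802 >1
  x=-1.801: |R|=1.20694 >1
Stable set (-1.6154, 0).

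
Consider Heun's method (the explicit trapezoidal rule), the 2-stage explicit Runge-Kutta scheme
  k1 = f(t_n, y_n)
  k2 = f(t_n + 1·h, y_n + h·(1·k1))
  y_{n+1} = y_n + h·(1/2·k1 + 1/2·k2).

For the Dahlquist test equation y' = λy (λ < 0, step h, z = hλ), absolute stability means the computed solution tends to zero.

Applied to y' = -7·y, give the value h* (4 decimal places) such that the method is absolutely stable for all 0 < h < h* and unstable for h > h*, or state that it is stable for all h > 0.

Test eqn y'=λy, z=hλ:
  order 2, 2-stage ⇒ R(z)=1+z+z^2/2
  (e.g. R(-1.53)=0.64045, |R|=0.64045)

Need |R(x)|<1, x<0.
x=-1.53: |R|=0.6404
|R(-2.39)|=1.4661 |R(-0.93)|=0.5025 |R(-0.61)|=0.5760
Bisect:
  x_lo=-2.5787 |R|=1.7461  x_hi=-0.3071 |R|=0.7401
  mid=-1.44290 |R|=0.59808 →hi
  mid=-2.01080 |R|=1.01086 →lo
  mid=-1.72685 |R|=0.76415 →hi
  mid=-1.86882 |R|=0.87743 →hi
  mid=-1.93981 |R|=0.94162 →hi
  mid=-1.97530 |R|=0.97561 →hi
  mid=-1.99305 |R|=0.99307 →hi
  mid=-2.00192 |R|=1.00193 →lo
  mid=-1.99749 |R|=0.99749 →hi
  mid=-1.99971 |R|=0.99971 →hi
  ...
  [-2.00012,-1.99998] ⇒ x*=-2.0000
Stable set (-2.0000, 0).

(-2.0000,0); λ=-7 ⇒ h* = 0.2857.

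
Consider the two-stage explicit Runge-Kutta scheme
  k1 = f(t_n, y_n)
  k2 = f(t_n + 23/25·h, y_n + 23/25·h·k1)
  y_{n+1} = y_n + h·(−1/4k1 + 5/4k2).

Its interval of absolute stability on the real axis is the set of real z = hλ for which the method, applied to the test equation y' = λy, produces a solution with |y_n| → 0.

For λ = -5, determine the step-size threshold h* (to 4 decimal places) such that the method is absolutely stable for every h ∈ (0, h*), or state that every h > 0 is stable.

Set f=λy, z=hλ:
  k1=λy_n ⇒ h·k1=z·y_n;  k2=λ(1+23/25z)y_n ⇒ h·k2=z(1+23/25z)y_n
  y_{n+1}/y_n = 1 − 1/4z + 5/4z(1+23/25z) = 1 + z + 23/20z²
  so R(z) = 1 + z + 23/20z².

Find x<0 with |R(x)|<1.
x=-0.97: |R|=1.1120
R=1: x+23/20x²=0 ⇒ x=−20/23=-0.8696; min R=1−1/(4·23/20)=0.7826>−1
Confirm numerically:
  x=-0.800: |R|=0.93600 <1
  x=-0.585: |R|=0.80856 <1
  x=-0.558: |R|=0.80007 <1
  x=-0.524: |R|=0.79176 <1
  x=-1.334: |R|=1.71249 >1
  x=-1.322: |R|=1.68784 >1
  x=-1.059: |R|=1.23070 >1
Stable set (-0.8696, 0).

(-0.8696,0); λ=-5 ⇒ h* = (20/23)/5 = 0.1739.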